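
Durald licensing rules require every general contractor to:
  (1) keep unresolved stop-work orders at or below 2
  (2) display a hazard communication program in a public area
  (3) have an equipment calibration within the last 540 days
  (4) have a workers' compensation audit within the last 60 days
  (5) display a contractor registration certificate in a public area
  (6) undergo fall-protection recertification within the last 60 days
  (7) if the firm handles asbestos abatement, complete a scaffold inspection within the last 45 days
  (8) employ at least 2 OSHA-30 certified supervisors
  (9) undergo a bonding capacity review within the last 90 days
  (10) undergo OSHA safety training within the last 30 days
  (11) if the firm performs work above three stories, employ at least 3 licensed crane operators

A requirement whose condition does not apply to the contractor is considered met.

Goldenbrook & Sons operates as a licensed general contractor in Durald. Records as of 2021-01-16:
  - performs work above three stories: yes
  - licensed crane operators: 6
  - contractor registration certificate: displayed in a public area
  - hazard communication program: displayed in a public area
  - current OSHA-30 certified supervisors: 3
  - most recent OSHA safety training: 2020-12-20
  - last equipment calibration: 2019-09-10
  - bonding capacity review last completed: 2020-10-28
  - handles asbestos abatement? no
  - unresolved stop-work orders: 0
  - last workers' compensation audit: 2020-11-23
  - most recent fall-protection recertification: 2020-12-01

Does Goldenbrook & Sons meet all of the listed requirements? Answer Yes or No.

1. unresolved stop-work orders 0 ≤ 2 → met
2. hazard communication program present → met
3. equipment calibration 494 days ago vs limit 540 → met
4. workers' compensation audit 54 days ago vs limit 60 → met
5. contractor registration certificate present → met
6. fall-protection recertification 46 days ago vs limit 60 → met
7. condition 'handles asbestos abatement' does not hold → requirement n/a → met
8. OSHA-30 certified supervisors 3 ≥ 2 → met
9. bonding capacity review 80 days ago vs limit 90 → met
10. OSHA safety training 27 days ago vs limit 30 → met
11. condition 'performs work above three stories' holds; licensed crane operators 6 ≥ 3 → met
All met.

Yes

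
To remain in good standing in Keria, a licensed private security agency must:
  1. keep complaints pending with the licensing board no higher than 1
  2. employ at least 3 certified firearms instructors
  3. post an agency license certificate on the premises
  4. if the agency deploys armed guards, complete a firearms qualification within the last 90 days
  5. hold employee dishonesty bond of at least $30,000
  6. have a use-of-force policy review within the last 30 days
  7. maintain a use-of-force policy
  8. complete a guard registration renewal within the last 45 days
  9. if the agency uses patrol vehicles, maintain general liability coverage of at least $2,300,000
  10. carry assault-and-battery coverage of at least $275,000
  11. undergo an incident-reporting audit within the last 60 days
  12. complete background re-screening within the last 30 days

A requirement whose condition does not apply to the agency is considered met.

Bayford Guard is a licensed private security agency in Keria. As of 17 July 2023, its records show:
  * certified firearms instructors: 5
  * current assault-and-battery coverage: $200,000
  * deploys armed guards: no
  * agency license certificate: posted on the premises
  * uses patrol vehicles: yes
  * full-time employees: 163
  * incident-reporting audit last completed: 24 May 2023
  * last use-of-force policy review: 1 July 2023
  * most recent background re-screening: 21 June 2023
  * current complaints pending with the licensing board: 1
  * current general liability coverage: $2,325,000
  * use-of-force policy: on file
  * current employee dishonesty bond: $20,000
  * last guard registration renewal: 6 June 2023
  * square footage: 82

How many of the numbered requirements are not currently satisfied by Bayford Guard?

1. complaints pending with the licensing board 1 ≤ 1 → met
2. certified firearms instructors 5 ≥ 3 → met
3. agency license certificate present → met
4. condition 'deploys armed guards' does not hold → requirement n/a → met
5. employee dishonesty bond $20,000 < $30,000 → not met
6. use-of-force policy review 16 days ago vs limit 30 → met
7. use-of-force policy present → met
8. guard registration renewal 41 days ago vs limit 45 → met
9. condition 'uses patrol vehicles' holds; general liability coverage $2,325,000 ≥ $2,300,000 → met
10. assault-and-battery coverage $200,000 < $275,000 → not met
11. incident-reporting audit 54 days ago vs limit 60 → met
12. background re-screening 26 days ago vs limit 30 → met
Not met: 2 of 12

2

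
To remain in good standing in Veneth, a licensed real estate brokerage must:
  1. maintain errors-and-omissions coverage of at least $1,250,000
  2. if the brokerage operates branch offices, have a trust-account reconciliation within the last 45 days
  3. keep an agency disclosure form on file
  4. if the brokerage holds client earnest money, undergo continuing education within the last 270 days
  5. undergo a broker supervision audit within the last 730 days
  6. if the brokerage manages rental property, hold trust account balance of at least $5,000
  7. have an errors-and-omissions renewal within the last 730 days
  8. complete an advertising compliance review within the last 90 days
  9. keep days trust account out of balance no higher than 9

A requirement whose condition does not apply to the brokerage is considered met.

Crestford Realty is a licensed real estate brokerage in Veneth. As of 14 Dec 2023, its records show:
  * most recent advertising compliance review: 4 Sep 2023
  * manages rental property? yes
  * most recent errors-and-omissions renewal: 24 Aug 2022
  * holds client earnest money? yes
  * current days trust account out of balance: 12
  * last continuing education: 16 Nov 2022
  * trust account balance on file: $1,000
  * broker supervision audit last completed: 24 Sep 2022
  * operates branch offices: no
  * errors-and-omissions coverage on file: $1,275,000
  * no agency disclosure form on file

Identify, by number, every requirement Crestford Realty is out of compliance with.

3, 4, 6, 8, 9

1. errors-and-omissions coverage $1,275,000 ≥ $1,250,000 → met
2. condition 'operates branch offices' does not hold → requirement n/a → met
3. agency disclosure form absent → not met
4. condition 'holds client earnest money' holds; continuing education 393 days ago vs limit 270 → not met
5. broker supervision audit 446 days ago vs limit 730 → met
6. condition 'manages rental property' holds; trust account balance $1,000 < $5,000 → not met
7. errors-and-omissions renewal 477 days ago vs limit 730 → met
8. advertising compliance review 101 days ago vs limit 90 → not met
9. days trust account out of balance 12 > 9 → not met
Not met: 3, 4, 6, 8, 9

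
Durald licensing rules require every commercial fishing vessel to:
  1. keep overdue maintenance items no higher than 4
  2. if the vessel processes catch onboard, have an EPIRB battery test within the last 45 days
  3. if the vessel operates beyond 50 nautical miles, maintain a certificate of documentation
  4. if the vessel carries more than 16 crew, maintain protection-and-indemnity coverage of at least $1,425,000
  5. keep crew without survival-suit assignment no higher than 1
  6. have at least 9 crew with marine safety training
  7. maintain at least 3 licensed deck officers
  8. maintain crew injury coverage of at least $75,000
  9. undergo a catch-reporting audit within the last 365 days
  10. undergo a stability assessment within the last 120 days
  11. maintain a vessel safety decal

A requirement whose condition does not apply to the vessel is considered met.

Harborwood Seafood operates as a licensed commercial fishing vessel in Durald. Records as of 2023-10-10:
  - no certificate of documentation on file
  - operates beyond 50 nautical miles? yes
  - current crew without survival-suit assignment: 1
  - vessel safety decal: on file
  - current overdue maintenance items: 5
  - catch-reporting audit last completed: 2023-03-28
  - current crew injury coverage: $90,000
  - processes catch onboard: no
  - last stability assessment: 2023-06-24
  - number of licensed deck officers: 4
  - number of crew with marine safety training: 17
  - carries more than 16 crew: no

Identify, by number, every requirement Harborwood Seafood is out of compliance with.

1. overdue maintenance items 5 > 4 → not met
2. condition 'processes catch onboard' does not hold → requirement n/a → met
3. condition 'operates beyond 50 nautical miles' holds; certificate of documentation absent → not met
4. condition 'carries more than 16 crew' does not hold → requirement n/a → met
5. crew without survival-suit assignment 1 ≤ 1 → met
6. crew with marine safety training 17 ≥ 9 → met
7. licensed deck officers 4 ≥ 3 → met
8. crew injury coverage $90,000 ≥ $75,000 → met
9. catch-reporting audit 196 days ago vs limit 365 → met
10. stability assessment 108 days ago vs limit 120 → met
11. vessel safety decal present → met
Not met: 1, 3

1, 3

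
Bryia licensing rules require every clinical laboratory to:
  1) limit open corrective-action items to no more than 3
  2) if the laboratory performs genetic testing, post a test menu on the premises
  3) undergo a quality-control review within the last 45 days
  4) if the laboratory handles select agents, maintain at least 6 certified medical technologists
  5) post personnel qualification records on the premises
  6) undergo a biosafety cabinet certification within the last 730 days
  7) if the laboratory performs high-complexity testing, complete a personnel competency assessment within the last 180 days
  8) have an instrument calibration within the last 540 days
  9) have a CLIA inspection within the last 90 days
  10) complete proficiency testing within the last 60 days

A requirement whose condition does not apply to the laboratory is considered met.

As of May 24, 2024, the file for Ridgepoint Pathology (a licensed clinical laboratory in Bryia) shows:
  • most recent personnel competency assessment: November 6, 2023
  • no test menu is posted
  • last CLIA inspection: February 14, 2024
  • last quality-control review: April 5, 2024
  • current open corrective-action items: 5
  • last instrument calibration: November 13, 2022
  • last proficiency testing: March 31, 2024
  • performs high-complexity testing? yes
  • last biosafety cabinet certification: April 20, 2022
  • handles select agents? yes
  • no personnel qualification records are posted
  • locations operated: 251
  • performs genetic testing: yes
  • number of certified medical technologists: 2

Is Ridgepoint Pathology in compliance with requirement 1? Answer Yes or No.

1. open corrective-action items 5 > 3 → not met

No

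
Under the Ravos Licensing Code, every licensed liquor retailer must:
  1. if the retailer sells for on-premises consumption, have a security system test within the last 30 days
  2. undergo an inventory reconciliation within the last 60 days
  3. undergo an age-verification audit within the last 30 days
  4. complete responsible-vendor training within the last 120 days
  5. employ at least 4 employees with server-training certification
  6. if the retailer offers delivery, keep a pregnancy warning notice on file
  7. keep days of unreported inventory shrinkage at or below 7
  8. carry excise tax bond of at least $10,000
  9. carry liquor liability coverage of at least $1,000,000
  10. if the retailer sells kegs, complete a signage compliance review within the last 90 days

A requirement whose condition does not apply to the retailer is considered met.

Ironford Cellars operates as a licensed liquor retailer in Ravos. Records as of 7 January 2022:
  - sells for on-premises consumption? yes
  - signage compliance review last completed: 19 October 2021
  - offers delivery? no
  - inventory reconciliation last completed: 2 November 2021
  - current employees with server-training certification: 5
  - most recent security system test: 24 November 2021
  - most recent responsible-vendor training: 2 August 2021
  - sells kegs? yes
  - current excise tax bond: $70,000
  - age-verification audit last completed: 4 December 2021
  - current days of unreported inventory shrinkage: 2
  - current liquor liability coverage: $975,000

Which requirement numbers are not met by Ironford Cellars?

1, 2, 3, 4, 9

1. condition 'sells for on-premises consumption' holds; security system test 44 days ago vs limit 30 → not met
2. inventory reconciliation 66 days ago vs limit 60 → not met
3. age-verification audit 34 days ago vs limit 30 → not met
4. responsible-vendor training 158 days ago vs limit 120 → not met
5. employees with server-training certification 5 ≥ 4 → met
6. condition 'offers delivery' does not hold → requirement n/a → met
7. days of unreported inventory shrinkage 2 ≤ 7 → met
8. excise tax bond $70,000 ≥ $10,000 → met
9. liquor liability coverage $975,000 < $1,000,000 → not met
10. condition 'sells kegs' holds; signage compliance review 80 days ago vs limit 90 → met
Not met: 1, 2, 3, 4, 9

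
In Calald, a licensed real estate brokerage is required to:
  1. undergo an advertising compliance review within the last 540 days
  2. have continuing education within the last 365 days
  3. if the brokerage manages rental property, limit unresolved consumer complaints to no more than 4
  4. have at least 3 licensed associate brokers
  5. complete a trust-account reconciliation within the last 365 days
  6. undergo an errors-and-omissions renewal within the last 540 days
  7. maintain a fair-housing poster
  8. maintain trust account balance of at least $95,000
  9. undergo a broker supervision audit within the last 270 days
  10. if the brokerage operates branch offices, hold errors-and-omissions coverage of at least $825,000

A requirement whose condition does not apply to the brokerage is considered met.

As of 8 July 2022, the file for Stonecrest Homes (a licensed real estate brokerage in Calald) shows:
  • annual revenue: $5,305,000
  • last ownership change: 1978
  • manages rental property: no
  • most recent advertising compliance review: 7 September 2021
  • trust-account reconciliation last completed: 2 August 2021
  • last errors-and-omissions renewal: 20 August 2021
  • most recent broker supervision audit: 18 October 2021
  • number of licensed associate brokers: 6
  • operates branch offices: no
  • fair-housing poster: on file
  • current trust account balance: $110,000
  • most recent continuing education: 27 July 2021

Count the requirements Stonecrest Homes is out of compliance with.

1. advertising compliance review 304 days ago vs limit 540 → met
2. continuing education 346 days ago vs limit 365 → met
3. condition 'manages rental property' does not hold → requirement n/a → met
4. licensed associate brokers 6 ≥ 3 → met
5. trust-account reconciliation 340 days ago vs limit 365 → met
6. errors-and-omissions renewal 322 days ago vs limit 540 → met
7. fair-housing poster present → met
8. trust account balance $110,000 ≥ $95,000 → met
9. broker supervision audit 263 days ago vs limit 270 → met
10. condition 'operates branch offices' does not hold → requirement n/a → met
Not met: 0 of 10

0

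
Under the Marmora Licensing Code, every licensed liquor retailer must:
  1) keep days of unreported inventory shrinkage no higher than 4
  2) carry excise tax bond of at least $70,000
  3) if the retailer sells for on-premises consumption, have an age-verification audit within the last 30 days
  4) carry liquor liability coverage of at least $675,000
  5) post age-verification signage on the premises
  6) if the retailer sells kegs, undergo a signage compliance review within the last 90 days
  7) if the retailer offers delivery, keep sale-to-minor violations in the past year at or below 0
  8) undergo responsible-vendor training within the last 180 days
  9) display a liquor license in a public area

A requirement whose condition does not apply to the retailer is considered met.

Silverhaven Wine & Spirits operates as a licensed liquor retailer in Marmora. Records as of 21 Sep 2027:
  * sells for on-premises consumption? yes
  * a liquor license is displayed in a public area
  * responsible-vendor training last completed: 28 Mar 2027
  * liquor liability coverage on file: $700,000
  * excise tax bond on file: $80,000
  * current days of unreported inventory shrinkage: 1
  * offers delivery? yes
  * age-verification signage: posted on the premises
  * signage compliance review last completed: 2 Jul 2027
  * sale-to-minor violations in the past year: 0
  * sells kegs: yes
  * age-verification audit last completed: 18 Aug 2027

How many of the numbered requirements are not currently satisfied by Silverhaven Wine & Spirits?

1. days of unreported inventory shrinkage 1 ≤ 4 → met
2. excise tax bond $80,000 ≥ $70,000 → met
3. condition 'sells for on-premises consumption' holds; age-verification audit 34 days ago vs limit 30 → not met
4. liquor liability coverage $700,000 ≥ $675,000 → met
5. age-verification signage present → met
6. condition 'sells kegs' holds; signage compliance review 81 days ago vs limit 90 → met
7. condition 'offers delivery' holds; sale-to-minor violations in the past year 0 ≤ 0 → met
8. responsible-vendor training 177 days ago vs limit 180 → met
9. liquor license present → met
Not met: 1 of 9

1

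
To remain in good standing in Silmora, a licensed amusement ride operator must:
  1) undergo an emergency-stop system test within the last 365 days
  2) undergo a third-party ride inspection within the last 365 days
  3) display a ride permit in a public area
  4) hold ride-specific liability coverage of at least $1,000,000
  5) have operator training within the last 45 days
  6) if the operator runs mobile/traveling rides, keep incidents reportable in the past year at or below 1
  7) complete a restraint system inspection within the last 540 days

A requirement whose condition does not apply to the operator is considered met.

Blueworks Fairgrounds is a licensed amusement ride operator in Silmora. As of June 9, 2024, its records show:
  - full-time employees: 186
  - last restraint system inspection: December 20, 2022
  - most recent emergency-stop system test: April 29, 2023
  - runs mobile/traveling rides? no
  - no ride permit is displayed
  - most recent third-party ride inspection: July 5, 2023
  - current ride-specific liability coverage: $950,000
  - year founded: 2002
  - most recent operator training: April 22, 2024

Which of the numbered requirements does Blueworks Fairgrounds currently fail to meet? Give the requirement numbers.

1. emergency-stop system test 407 days ago vs limit 365 → not met
2. third-party ride inspection 340 days ago vs limit 365 → met
3. ride permit absent → not met
4. ride-specific liability coverage $950,000 < $1,000,000 → not met
5. operator training 48 days ago vs limit 45 → not met
6. condition 'runs mobile/traveling rides' does not hold → requirement n/a → met
7. restraint system inspection 537 days ago vs limit 540 → met
Not met: 1, 3, 4, 5

1, 3, 4, 5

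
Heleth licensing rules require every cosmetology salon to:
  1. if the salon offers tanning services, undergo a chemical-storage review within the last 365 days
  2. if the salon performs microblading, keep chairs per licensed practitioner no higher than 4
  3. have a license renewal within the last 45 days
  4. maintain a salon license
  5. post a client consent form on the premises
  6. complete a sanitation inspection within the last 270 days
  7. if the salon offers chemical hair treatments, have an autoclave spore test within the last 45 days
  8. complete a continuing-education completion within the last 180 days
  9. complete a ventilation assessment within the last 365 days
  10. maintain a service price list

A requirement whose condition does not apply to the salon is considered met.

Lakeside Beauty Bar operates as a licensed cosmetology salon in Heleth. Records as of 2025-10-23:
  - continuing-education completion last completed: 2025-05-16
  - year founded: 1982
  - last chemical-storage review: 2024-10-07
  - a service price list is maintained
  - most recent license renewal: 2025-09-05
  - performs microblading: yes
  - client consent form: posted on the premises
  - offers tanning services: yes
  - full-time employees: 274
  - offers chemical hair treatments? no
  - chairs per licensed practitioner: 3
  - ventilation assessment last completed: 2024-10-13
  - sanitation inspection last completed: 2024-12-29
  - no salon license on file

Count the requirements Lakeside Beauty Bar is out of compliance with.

1. condition 'offers tanning services' holds; chemical-storage review 381 days ago vs limit 365 → not met
2. condition 'performs microblading' holds; chairs per licensed practitioner 3 ≤ 4 → met
3. license renewal 48 days ago vs limit 45 → not met
4. salon license absent → not met
5. client consent form present → met
6. sanitation inspection 298 days ago vs limit 270 → not met
7. condition 'offers chemical hair treatments' does not hold → requirement n/a → met
8. continuing-education completion 160 days ago vs limit 180 → met
9. ventilation assessment 375 days ago vs limit 365 → not met
10. service price list present → met
Not met: 5 of 10

5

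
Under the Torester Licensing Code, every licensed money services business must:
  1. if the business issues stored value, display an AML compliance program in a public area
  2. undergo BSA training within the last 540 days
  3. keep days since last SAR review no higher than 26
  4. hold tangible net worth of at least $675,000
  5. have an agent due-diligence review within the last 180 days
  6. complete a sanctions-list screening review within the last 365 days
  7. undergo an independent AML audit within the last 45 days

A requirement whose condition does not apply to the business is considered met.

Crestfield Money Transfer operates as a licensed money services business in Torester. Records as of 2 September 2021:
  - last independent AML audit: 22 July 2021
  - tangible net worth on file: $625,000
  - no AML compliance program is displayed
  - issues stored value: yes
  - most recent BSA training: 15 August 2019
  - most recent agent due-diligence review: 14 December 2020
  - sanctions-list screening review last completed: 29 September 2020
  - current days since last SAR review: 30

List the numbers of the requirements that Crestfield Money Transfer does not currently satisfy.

1. condition 'issues stored value' holds; AML compliance program absent → not met
2. BSA training 749 days ago vs limit 540 → not met
3. days since last SAR review 30 > 26 → not met
4. tangible net worth $625,000 < $675,000 → not met
5. agent due-diligence review 262 days ago vs limit 180 → not met
6. sanctions-list screening review 338 days ago vs limit 365 → met
7. independent AML audit 42 days ago vs limit 45 → met
Not met: 1, 2, 3, 4, 5

1, 2, 3, 4, 5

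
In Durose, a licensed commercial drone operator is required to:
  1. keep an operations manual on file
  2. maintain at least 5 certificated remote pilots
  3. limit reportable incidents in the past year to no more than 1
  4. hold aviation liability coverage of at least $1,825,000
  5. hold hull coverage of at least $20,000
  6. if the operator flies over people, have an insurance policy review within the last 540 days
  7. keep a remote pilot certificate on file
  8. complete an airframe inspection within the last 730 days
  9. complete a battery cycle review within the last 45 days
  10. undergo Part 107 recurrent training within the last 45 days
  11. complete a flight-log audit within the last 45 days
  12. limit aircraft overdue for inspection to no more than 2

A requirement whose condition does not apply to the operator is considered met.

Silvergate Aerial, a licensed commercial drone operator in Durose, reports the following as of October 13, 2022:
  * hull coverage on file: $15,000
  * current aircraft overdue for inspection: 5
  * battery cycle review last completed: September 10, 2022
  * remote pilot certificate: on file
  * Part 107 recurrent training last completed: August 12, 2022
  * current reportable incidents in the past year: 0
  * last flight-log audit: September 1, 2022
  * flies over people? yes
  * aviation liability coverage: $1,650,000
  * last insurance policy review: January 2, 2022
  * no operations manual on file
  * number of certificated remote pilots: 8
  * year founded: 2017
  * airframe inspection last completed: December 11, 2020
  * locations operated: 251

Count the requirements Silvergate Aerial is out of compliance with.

1. operations manual absent → not met
2. certificated remote pilots 8 ≥ 5 → met
3. reportable incidents in the past year 0 ≤ 1 → met
4. aviation liability coverage $1,650,000 < $1,825,000 → not met
5. hull coverage $15,000 < $20,000 → not met
6. condition 'flies over people' holds; insurance policy review 284 days ago vs limit 540 → met
7. remote pilot certificate present → met
8. airframe inspection 671 days ago vs limit 730 → met
9. battery cycle review 33 days ago vs limit 45 → met
10. Part 107 recurrent training 62 days ago vs limit 45 → not met
11. flight-log audit 42 days ago vs limit 45 → met
12. aircraft overdue for inspection 5 > 2 → not met
Not met: 5 of 12

5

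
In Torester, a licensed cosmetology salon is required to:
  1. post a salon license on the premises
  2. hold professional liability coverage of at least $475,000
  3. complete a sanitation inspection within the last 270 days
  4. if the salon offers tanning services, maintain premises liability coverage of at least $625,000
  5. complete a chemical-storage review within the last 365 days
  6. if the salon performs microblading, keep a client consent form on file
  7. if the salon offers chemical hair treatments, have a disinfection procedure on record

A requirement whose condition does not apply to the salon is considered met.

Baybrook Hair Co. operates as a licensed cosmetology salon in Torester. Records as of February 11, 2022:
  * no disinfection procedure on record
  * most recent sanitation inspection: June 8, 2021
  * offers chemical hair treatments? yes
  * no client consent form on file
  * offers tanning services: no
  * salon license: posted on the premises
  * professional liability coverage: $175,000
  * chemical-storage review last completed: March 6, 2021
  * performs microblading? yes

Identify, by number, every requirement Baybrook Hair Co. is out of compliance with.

1. salon license present → met
2. professional liability coverage $175,000 < $475,000 → not met
3. sanitation inspection 248 days ago vs limit 270 → met
4. condition 'offers tanning services' does not hold → requirement n/a → met
5. chemical-storage review 342 days ago vs limit 365 → met
6. condition 'performs microblading' holds; client consent form absent → not met
7. condition 'offers chemical hair treatments' holds; disinfection procedure absent → not met
Not met: 2, 6, 7

2, 6, 7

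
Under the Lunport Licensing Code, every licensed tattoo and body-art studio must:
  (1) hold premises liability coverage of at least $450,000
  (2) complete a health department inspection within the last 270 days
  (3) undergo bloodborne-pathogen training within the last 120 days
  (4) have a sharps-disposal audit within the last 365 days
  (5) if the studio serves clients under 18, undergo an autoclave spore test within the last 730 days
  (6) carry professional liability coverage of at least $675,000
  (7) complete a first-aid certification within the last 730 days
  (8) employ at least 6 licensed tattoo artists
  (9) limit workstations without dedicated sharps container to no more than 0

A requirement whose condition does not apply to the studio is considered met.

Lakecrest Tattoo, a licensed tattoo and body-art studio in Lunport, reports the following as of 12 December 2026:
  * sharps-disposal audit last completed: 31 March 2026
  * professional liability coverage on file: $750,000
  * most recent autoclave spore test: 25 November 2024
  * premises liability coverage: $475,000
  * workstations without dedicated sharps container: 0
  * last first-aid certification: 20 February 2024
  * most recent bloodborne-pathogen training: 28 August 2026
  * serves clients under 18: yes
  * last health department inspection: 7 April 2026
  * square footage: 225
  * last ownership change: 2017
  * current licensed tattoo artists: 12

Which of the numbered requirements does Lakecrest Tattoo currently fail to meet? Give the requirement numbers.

1. premises liability coverage $475,000 ≥ $450,000 → met
2. health department inspection 249 days ago vs limit 270 → met
3. bloodborne-pathogen training 106 days ago vs limit 120 → met
4. sharps-disposal audit 256 days ago vs limit 365 → met
5. condition 'serves clients under 18' holds; autoclave spore test 747 days ago vs limit 730 → not met
6. professional liability coverage $750,000 ≥ $675,000 → met
7. first-aid certification 1026 days ago vs limit 730 → not met
8. licensed tattoo artists 12 ≥ 6 → met
9. workstations without dedicated sharps container 0 ≤ 0 → met
Not met: 5, 7

5, 7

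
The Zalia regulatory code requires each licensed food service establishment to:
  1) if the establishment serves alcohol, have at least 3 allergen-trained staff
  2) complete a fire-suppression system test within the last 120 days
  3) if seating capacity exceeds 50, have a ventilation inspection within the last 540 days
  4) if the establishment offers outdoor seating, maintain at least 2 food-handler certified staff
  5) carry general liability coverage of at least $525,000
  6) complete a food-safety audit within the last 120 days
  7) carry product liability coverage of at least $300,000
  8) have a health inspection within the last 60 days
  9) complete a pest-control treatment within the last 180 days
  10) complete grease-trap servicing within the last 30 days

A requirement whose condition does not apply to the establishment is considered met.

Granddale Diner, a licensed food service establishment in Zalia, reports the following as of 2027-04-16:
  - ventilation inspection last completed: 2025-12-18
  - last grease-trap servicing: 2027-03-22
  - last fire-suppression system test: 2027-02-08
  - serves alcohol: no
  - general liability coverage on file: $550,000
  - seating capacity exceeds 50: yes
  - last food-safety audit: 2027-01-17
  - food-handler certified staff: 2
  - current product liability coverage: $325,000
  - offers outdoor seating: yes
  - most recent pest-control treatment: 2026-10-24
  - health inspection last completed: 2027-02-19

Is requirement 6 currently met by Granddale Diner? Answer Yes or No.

6. food-safety audit 89 days ago vs limit 120 → met

Yes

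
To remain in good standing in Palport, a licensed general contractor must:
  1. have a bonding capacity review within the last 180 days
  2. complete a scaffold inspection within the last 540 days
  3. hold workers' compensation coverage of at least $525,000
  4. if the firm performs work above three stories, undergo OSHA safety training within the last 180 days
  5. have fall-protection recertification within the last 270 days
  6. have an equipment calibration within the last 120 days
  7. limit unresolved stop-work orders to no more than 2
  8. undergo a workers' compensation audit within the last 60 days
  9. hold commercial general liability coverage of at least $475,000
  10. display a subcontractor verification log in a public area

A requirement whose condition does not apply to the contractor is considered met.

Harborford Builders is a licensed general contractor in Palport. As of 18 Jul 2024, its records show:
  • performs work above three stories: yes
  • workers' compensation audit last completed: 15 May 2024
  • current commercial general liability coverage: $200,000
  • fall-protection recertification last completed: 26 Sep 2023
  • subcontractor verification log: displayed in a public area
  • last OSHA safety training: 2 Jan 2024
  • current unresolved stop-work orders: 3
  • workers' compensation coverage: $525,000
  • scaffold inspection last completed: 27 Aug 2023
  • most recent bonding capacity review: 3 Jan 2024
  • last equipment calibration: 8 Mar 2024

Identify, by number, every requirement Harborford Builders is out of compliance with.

1. bonding capacity review 197 days ago vs limit 180 → not met
2. scaffold inspection 326 days ago vs limit 540 → met
3. workers' compensation coverage $525,000 ≥ $525,000 → met
4. condition 'performs work above three stories' holds; OSHA safety training 198 days ago vs limit 180 → not met
5. fall-protection recertification 296 days ago vs limit 270 → not met
6. equipment calibration 132 days ago vs limit 120 → not met
7. unresolved stop-work orders 3 > 2 → not met
8. workers' compensation audit 64 days ago vs limit 60 → not met
9. commercial general liability coverage $200,000 < $475,000 → not met
10. subcontractor verification log present → met
Not met: 1, 4, 5, 6, 7, 8, 9

1, 4, 5, 6, 7, 8, 9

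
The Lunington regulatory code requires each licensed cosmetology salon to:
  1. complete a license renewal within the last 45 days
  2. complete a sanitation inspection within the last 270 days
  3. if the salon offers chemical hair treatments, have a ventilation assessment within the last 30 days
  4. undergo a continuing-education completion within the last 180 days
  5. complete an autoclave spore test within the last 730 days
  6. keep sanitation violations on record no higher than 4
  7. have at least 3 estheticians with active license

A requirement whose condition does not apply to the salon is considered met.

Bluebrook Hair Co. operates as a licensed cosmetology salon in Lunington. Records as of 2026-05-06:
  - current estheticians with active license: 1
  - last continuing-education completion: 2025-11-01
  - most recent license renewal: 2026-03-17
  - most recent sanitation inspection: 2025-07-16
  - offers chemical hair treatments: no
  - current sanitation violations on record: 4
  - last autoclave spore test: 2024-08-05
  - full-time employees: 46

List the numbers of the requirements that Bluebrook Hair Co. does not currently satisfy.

1. license renewal 50 days ago vs limit 45 → not met
2. sanitation inspection 294 days ago vs limit 270 → not met
3. condition 'offers chemical hair treatments' does not hold → requirement n/a → met
4. continuing-education completion 186 days ago vs limit 180 → not met
5. autoclave spore test 639 days ago vs limit 730 → met
6. sanitation violations on record 4 ≤ 4 → met
7. estheticians with active license 1 < 3 → not met
Not met: 1, 2, 4, 7

1, 2, 4, 7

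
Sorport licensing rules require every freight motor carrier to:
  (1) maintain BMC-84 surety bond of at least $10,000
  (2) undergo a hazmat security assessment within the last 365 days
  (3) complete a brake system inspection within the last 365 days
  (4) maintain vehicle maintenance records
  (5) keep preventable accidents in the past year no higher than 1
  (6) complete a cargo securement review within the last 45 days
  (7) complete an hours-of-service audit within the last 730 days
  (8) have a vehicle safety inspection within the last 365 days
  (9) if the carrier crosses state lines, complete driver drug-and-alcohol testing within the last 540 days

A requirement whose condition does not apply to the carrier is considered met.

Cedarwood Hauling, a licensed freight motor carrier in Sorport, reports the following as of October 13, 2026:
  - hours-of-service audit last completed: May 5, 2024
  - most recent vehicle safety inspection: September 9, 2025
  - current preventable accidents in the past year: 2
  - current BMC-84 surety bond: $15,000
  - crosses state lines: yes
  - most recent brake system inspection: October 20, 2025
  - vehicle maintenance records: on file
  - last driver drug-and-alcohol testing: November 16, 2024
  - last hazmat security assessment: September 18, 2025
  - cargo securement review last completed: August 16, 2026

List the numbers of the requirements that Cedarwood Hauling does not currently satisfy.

1. BMC-84 surety bond $15,000 ≥ $10,000 → met
2. hazmat security assessment 390 days ago vs limit 365 → not met
3. brake system inspection 358 days ago vs limit 365 → met
4. vehicle maintenance records present → met
5. preventable accidents in the past year 2 > 1 → not met
6. cargo securement review 58 days ago vs limit 45 → not met
7. hours-of-service audit 891 days ago vs limit 730 → not met
8. vehicle safety inspection 399 days ago vs limit 365 → not met
9. condition 'crosses state lines' holds; driver drug-and-alcohol testing 696 days ago vs limit 540 → not met
Not met: 2, 5, 6, 7, 8, 9

2, 5, 6, 7, 8, 9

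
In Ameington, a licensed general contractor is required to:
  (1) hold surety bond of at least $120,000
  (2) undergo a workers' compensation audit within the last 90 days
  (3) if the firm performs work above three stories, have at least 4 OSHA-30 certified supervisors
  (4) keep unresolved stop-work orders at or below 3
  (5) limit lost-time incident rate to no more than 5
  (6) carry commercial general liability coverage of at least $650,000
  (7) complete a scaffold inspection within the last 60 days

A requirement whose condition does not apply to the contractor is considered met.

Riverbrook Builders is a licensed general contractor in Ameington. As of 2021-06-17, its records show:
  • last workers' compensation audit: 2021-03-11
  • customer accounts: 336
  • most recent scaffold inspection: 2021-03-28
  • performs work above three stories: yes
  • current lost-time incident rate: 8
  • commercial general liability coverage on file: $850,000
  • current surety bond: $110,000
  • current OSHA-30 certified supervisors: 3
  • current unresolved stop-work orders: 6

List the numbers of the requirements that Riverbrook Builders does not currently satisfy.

1, 2, 3, 4, 5, 7

1. surety bond $110,000 < $120,000 → not met
2. workers' compensation audit 98 days ago vs limit 90 → not met
3. condition 'performs work above three stories' holds; OSHA-30 certified supervisors 3 < 4 → not met
4. unresolved stop-work orders 6 > 3 → not met
5. lost-time incident rate 8 > 5 → not met
6. commercial general liability coverage $850,000 ≥ $650,000 → met
7. scaffold inspection 81 days ago vs limit 60 → not met
Not met: 1, 2, 3, 4, 5, 7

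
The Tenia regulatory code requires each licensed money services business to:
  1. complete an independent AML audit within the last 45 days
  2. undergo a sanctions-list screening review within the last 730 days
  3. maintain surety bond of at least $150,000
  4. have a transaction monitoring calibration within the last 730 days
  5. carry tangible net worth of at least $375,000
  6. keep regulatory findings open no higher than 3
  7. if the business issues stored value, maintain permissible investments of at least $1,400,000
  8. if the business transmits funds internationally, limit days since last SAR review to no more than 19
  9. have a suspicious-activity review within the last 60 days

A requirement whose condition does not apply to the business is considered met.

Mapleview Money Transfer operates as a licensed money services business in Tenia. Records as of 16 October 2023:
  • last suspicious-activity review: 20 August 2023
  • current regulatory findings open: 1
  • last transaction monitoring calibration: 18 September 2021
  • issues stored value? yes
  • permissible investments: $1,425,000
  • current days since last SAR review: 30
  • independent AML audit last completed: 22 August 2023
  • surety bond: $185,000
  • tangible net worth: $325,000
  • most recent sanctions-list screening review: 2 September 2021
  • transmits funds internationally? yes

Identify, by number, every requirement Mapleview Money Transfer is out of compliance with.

1. independent AML audit 55 days ago vs limit 45 → not met
2. sanctions-list screening review 774 days ago vs limit 730 → not met
3. surety bond $185,000 ≥ $150,000 → met
4. transaction monitoring calibration 758 days ago vs limit 730 → not met
5. tangible net worth $325,000 < $375,000 → not met
6. regulatory findings open 1 ≤ 3 → met
7. condition 'issues stored value' holds; permissible investments $1,425,000 ≥ $1,400,000 → met
8. condition 'transmits funds internationally' holds; days since last SAR review 30 > 19 → not met
9. suspicious-activity review 57 days ago vs limit 60 → met
Not met: 1, 2, 4, 5, 8

1, 2, 4, 5, 8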